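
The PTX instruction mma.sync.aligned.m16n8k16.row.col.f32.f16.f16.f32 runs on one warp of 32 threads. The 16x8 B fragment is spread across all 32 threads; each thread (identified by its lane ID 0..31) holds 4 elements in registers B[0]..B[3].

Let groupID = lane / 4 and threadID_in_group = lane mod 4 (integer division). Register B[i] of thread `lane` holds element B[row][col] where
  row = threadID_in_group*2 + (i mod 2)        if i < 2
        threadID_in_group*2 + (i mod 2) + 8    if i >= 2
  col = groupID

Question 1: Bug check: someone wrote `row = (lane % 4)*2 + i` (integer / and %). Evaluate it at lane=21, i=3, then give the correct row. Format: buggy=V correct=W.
`(lane % 4)*2 + i`[21,3]⇒5
L=21⇒gr=21>>2=5, th=21&3=1
[3]⇒row 1·2+1+8=11  col gr=5
row: 5 vs 11

buggy=5 correct=11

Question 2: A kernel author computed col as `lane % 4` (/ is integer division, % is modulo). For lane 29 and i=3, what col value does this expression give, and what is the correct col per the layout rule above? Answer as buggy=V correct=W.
buggy=1 correct=7

`lane % 4`[29,3]->1
29: gid=7,tid=1
[3] (1*2+1+8,7) = (11,7)
col: 1 vs 7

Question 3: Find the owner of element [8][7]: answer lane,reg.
28,2

c=7⇒gr=7  r=8⇒Rb=1,th=0,odd=0
L=7*4+0=28  i=1*2+0=2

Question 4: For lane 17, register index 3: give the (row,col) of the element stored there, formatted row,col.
11,4

lane 17: gid=4 (17/4), tid=1 (17%4)
i=3: r=1*2+1+8=11, c=gid=4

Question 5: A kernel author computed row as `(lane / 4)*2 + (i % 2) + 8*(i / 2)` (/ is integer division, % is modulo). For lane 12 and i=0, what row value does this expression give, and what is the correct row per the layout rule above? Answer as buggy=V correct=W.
buggy=6 correct=0

`(lane / 4)*2 + (i % 2) + 8*(i / 2)`[12,0]=>6
lane 12=>12/4=3, 12 mod 4=0
i=0  r:2·0+0+0=>0  c:3
row: 6 vs 0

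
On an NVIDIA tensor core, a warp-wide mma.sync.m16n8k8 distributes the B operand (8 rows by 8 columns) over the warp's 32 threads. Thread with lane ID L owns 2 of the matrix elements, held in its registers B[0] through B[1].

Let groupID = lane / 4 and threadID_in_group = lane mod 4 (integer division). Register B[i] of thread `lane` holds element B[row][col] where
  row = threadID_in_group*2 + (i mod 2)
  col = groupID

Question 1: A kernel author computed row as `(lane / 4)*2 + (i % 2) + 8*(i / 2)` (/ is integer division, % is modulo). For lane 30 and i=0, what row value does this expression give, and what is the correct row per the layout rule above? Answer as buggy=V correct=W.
buggy=14 correct=4

`(lane / 4)*2 + (i % 2) + 8*(i / 2)`[30,0]⇒14
L=30⇒gr=30>>2=7, th=30&3=2
[0]⇒row 2·2+0=4  col gr=7
row: 14 vs 4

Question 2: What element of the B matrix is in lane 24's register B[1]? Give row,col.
lane 24: G=6 (24/4), T=0 (24%4)
i=1: r=0*2+1=1, c=G=6

1,6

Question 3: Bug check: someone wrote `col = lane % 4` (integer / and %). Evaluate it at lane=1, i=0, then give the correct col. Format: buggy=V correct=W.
buggy=1 correct=0

`lane % 4`[1,0]→1
L=1→G=1>>2=0, T=1&3=1
[0]→row 1·2+0=2  col G=0
col: 1 vs 0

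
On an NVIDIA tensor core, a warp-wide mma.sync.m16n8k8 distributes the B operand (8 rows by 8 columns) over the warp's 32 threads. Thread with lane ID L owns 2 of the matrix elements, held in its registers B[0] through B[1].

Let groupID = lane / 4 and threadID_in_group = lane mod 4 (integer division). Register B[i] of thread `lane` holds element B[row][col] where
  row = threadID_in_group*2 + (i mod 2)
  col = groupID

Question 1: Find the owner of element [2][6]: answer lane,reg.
25,0

c:6=>grp=6  r:2=>tig=1,lo=0
L=6*4+1=25  i=0=0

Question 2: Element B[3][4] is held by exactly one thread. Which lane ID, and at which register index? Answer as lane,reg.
c:4=>grp=4  r:3=>tig=1,lo=1
L=4*4+1=17  i=1=1

17,1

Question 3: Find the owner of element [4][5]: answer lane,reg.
c:5=>grp=5  r:4=>tig=2,lo=0
L=5*4+2=22  i=0=0

22,0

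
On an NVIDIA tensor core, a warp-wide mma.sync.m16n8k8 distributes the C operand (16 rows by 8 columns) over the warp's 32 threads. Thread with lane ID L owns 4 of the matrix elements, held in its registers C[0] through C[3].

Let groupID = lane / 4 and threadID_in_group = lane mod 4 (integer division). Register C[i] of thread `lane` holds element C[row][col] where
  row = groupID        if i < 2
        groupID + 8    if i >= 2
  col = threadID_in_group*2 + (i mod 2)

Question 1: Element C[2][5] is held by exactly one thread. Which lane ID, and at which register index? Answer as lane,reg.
10,1

r=2->g=2,rb=0  c=5->t=2,b0=1
L=2*4+2=10  i=0*2+1=1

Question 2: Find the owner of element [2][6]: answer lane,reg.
r: 2->gid=2,r8=0  c: 6->tid=3,i&1=0
L=2*4+3=11  i=0*2+0=0

11,0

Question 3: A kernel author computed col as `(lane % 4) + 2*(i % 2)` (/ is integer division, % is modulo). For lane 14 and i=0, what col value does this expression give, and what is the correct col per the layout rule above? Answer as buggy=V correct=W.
`(lane % 4) + 2*(i % 2)`[14,0]=>2
lane 14: grp=3 (14/4), tig=2 (14%4)
i=0: r=3+0=3, c=2*2+0=4
col: 2 vs 4

buggy=2 correct=4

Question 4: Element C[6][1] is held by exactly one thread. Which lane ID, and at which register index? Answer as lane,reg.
r: 6->gid=6,r8=0  c: 1->tid=0,i&1=1
L=6*4+0=24  i=0*2+1=1

24,1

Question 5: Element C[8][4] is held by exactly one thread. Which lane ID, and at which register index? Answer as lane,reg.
2,2

r: 8->gid=0,r8=1  c: 4->tid=2,i&1=0
L=0*4+2=2  i=1*2+0=2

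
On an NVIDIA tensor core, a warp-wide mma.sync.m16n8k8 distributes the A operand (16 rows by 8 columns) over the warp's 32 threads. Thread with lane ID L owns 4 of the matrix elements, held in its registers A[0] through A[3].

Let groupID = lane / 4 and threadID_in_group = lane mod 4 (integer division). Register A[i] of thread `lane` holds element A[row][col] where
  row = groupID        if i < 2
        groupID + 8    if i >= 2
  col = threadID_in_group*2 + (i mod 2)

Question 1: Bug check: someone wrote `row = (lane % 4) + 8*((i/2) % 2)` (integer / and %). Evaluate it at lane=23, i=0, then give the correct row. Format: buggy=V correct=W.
`(lane % 4) + 8*((i/2) % 2)`[23,0]→3
L=23→G=23>>2=5, T=23&3=3
[0]→row 5+0=5  col 3·2+0=6
row: 3 vs 5

buggy=3 correct=5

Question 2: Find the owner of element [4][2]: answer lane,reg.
17,0

r: 4->gid=4,r8=0  c: 2->tid=1,i&1=0
L=4*4+1=17  i=0*2+0=0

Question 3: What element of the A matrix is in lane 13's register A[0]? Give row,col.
3,2

L=13=>grp=13>>2=3, tig=13&3=1
[0]=>row 3+0=3  col 1·2+0=2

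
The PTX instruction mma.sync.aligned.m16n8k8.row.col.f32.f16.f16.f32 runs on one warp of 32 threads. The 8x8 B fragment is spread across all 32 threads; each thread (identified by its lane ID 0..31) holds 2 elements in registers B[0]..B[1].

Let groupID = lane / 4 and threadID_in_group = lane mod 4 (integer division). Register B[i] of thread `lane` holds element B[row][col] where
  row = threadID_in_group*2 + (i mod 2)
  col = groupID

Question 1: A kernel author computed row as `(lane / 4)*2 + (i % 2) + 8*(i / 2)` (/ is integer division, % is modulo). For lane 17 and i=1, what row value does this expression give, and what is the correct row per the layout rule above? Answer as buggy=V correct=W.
buggy=9 correct=3

`(lane / 4)*2 + (i % 2) + 8*(i / 2)`[17,1]→9
lane 17: G=4 (17/4), T=1 (17%4)
i=1: r=1*2+1=3, c=G=4
row: 9 vs 3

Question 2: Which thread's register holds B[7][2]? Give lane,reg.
11,1

c=2->g=2  r=7->t=3,b0=1
L=2*4+3=11  i=1=1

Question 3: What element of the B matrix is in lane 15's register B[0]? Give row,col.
6,3

L=15→G=15>>2=3, T=15&3=3
[0]→row 3·2+0=6  col G=3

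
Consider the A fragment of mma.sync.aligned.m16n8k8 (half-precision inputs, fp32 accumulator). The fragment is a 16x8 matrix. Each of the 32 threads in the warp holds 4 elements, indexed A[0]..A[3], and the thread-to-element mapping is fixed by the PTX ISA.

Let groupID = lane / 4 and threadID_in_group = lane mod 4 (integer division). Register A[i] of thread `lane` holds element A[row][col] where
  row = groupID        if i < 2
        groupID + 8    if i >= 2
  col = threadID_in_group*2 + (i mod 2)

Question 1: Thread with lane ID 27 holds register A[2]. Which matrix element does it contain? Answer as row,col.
lane 27: gid=6 (27/4), tid=3 (27%4)
i=2: r=6+8=14, c=3*2+0=6

14,6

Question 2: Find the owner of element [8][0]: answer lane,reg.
r: 8->gid=0,r8=1  c: 0->tid=0,i&1=0
L=0*4+0=0  i=1*2+0=2

0,2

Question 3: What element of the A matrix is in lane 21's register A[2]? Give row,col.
21: grp=5,tig=1
[2] (5+8,1*2+0) = (13,2)

13,2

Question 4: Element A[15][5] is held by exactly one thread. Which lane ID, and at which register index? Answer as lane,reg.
30,3

r=15⇒gr=7,Rb=1  c=5⇒th=2,odd=1
L=7*4+2=30  i=1*2+1=3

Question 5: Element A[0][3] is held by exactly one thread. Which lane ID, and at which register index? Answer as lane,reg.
1,1

r=0->g=0,rb=0  c=3->t=1,b0=1
L=0*4+1=1  i=0*2+1=1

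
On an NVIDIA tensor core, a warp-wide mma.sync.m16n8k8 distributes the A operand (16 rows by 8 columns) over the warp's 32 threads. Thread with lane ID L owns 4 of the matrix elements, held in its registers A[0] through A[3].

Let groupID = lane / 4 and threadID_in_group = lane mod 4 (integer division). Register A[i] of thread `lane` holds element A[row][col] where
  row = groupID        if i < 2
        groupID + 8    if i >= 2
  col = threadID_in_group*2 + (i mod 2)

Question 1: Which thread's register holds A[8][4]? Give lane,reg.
2,2

r=8->g=0,rb=1  c=4->t=2,b0=0
L=0*4+2=2  i=1*2+0=2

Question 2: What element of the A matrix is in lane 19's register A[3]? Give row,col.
12,7

lane 19->19/4=4, 19 mod 4=3
i=3  r:4+8->12  c:2·3+1->7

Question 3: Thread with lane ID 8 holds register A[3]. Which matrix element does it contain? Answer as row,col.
lane 8: G=2 (8/4), T=0 (8%4)
i=3: r=2+8=10, c=0*2+1=1

10,1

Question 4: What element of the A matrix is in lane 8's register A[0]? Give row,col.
lane 8⇒8/4=2, 8 mod 4=0
i=0  r:2+0⇒2  c:2·0+0⇒0

2,0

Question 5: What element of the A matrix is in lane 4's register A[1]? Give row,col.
1,1

4: grp=1,tig=0
[1] (1+0,0*2+1) = (1,1)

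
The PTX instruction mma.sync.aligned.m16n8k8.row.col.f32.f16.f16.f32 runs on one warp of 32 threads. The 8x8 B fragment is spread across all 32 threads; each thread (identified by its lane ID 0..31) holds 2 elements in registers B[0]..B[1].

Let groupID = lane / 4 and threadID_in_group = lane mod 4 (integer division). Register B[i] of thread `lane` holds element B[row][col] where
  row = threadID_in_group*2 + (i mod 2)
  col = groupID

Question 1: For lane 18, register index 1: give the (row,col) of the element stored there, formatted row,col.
5,4

L=18->gid=18>>2=4, tid=18&3=2
[1]->row 2·2+1=5  col gid=4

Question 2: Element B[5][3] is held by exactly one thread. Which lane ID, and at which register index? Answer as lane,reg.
c=3->g=3  r=5->t=2,b0=1
L=3*4+2=14  i=1=1

14,1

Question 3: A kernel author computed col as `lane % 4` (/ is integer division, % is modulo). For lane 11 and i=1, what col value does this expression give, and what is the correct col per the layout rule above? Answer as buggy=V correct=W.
`lane % 4`[11,1]->3
L=11->gid=11>>2=2, tid=11&3=3
[1]->row 3·2+1=7  col gid=2
col: 3 vs 2

buggy=3 correct=2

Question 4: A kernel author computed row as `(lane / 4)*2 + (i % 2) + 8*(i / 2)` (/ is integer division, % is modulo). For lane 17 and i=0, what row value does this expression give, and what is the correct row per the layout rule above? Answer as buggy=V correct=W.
buggy=8 correct=2

`(lane / 4)*2 + (i % 2) + 8*(i / 2)`[17,0]->8
lane 17: g=4 (17/4), t=1 (17%4)
i=0: r=1*2+0=2, c=g=4
row: 8 vs 2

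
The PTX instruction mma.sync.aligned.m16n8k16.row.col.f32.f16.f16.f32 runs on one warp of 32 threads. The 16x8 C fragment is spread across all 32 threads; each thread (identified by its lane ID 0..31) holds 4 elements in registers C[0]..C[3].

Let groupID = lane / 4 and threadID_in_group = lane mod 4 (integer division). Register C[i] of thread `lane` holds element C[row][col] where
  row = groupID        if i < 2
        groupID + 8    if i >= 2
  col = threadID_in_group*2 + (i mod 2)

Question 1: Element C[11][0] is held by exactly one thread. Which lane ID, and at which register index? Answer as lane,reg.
12,2

r=11→G=3,rhi=1  c=0→T=0,p=0
L=3*4+0=12  i=1*2+0=2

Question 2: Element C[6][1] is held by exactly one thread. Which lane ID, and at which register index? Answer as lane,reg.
r: 6->gid=6,r8=0  c: 1->tid=0,i&1=1
L=6*4+0=24  i=0*2+1=1

24,1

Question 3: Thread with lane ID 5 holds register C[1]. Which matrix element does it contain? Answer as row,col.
1,3

5: G=1,T=1
[1] (1+0,1*2+1) = (1,3)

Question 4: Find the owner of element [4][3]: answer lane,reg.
r: 4->gid=4,r8=0  c: 3->tid=1,i&1=1
L=4*4+1=17  i=0*2+1=1

17,1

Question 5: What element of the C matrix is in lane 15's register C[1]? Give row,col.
3,7

15: g=3,t=3
[1] (3+0,3*2+1) = (3,7)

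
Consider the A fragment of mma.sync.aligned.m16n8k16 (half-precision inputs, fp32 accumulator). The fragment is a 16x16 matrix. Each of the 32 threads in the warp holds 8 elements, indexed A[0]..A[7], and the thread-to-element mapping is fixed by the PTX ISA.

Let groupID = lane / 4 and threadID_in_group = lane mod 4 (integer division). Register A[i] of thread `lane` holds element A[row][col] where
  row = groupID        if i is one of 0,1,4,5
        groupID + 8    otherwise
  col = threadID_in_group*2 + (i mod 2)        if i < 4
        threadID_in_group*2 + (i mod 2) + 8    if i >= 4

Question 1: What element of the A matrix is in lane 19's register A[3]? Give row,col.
12,7

19: g=4,t=3
[3] (4+8,3*2+1+0) = (12,7)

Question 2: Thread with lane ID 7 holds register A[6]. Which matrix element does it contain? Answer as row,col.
9,14

lane 7: gid=1 (7/4), tid=3 (7%4)
i=6: r=1+8=9, c=3*2+0+8=14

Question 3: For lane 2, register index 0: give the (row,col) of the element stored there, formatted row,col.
0,4

L=2->gid=2>>2=0, tid=2&3=2
[0]->row 0+0=0  col 2·2+0+0=4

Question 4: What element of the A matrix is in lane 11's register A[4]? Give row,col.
2,14

lane 11: gr=2 (11/4), th=3 (11%4)
i=4: r=2+0=2, c=3*2+0+8=14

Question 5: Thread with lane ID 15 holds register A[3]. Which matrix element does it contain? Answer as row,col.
L=15->g=15>>2=3, t=15&3=3
[3]->row 3+8=11  col 3·2+1+0=7

11,7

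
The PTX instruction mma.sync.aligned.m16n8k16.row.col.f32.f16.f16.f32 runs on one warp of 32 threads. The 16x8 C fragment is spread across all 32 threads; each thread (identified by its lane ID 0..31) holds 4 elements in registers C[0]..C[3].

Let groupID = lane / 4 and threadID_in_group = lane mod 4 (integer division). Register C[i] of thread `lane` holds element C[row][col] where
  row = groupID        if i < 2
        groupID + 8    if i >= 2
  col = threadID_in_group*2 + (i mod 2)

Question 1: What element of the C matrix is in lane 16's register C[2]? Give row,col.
16: G=4,T=0
[2] (4+8,0*2+0) = (12,0)

12,0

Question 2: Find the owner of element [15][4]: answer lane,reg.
r:15=>grp=7,rB=1  c:4=>tig=2,lo=0
L=7*4+2=30  i=1*2+0=2

30,2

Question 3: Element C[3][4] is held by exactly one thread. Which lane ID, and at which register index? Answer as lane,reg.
14,0

r: 3->gid=3,r8=0  c: 4->tid=2,i&1=0
L=3*4+2=14  i=0*2+0=0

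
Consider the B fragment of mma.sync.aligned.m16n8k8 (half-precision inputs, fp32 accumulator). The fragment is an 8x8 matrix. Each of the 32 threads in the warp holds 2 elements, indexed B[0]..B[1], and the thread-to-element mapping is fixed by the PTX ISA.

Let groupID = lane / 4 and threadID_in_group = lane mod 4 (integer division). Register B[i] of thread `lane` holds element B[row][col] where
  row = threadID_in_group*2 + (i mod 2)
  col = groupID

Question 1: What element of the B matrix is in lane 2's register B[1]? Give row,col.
5,0

lane 2: g=0 (2/4), t=2 (2%4)
i=1: r=2*2+1=5, c=g=0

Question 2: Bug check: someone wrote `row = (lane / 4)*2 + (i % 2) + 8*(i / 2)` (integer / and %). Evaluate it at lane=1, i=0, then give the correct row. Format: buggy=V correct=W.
`(lane / 4)*2 + (i % 2) + 8*(i / 2)`[1,0]⇒0
lane 1: gr=0 (1/4), th=1 (1%4)
i=0: r=1*2+0=2, c=gr=0
row: 0 vs 2

buggy=0 correct=2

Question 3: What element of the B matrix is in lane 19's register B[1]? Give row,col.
L=19->g=19>>2=4, t=19&3=3
[1]->row 3·2+1=7  col g=4

7,4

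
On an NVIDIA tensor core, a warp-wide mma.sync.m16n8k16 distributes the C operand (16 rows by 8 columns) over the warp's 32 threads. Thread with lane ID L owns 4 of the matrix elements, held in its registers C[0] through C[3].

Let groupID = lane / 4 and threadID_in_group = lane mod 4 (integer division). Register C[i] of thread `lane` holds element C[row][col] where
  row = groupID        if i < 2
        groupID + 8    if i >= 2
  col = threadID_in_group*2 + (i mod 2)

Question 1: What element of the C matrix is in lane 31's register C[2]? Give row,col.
L=31->gid=31>>2=7, tid=31&3=3
[2]->row 7+8=15  col 3·2+0=6

15,6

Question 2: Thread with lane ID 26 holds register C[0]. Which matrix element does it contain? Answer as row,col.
lane 26⇒26/4=6, 26 mod 4=2
i=0  r:6+0⇒6  c:2·2+0⇒4

6,4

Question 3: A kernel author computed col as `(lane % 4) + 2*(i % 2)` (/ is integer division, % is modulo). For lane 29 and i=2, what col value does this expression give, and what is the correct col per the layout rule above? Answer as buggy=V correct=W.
`(lane % 4) + 2*(i % 2)`[29,2]→1
lane 29: G=7 (29/4), T=1 (29%4)
i=2: r=7+8=15, c=1*2+0=2
col: 1 vs 2

buggy=1 correct=2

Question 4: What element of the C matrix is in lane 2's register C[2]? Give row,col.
lane 2->2/4=0, 2 mod 4=2
i=2  r:0+8->8  c:2·2+0->4

8,4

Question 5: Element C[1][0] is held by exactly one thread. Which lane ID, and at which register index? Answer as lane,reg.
r: 1->gid=1,r8=0  c: 0->tid=0,i&1=0
L=1*4+0=4  i=0*2+0=0

4,0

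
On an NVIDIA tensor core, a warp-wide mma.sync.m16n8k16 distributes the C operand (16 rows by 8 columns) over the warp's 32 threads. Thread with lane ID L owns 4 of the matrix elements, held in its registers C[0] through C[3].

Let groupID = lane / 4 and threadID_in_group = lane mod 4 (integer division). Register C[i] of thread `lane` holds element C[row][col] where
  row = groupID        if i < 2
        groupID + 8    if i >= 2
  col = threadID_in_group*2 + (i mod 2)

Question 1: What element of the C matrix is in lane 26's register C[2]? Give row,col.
14,4

lane 26=>26/4=6, 26 mod 4=2
i=2  r:6+8=>14  c:2·2+0=>4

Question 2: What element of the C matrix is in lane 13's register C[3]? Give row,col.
11,3

lane 13=>13/4=3, 13 mod 4=1
i=3  r:3+8=>11  c:2·1+1=>3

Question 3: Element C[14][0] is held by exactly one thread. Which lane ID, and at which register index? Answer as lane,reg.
24,2

r=14→G=6,rhi=1  c=0→T=0,p=0
L=6*4+0=24  i=1*2+0=2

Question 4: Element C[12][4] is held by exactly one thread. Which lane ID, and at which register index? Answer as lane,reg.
r=12⇒gr=4,Rb=1  c=4⇒th=2,odd=0
L=4*4+2=18  i=1*2+0=2

18,2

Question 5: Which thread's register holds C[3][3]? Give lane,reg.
r=3⇒gr=3,Rb=0  c=3⇒th=1,odd=1
L=3*4+1=13  i=0*2+1=1

13,1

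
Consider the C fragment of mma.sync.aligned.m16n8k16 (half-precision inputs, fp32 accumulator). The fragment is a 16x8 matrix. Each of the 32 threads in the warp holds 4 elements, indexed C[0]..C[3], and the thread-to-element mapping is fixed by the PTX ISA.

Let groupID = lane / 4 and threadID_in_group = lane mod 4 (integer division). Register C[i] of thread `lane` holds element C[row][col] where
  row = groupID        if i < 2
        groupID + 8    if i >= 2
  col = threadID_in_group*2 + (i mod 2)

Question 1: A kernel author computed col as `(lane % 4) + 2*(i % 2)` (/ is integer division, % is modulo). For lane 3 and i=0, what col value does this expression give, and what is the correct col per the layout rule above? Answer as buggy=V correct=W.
`(lane % 4) + 2*(i % 2)`[3,0]->3
lane 3: gid=0 (3/4), tid=3 (3%4)
i=0: r=0+0=0, c=3*2+0=6
col: 3 vs 6

buggy=3 correct=6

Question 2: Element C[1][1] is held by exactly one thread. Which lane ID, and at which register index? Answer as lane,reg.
4,1

r: 1->gid=1,r8=0  c: 1->tid=0,i&1=1
L=1*4+0=4  i=0*2+1=1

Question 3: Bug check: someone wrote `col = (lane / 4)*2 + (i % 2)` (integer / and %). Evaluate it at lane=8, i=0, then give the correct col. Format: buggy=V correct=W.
`(lane / 4)*2 + (i % 2)`[8,0]->4
L=8->g=8>>2=2, t=8&3=0
[0]->row 2+0=2  col 0·2+0=0
col: 4 vs 0

buggy=4 correct=0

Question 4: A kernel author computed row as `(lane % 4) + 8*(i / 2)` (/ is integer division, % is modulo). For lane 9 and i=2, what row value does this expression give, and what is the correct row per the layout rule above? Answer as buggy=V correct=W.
buggy=9 correct=10

`(lane % 4) + 8*(i / 2)`[9,2]⇒9
9: gr=2,th=1
[2] (2+8,1*2+0) = (10,2)
row: 9 vs 10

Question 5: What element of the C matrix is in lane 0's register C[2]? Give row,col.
lane 0→0/4=0, 0 mod 4=0
i=2  r:0+8→8  c:2·0+0→0

8,0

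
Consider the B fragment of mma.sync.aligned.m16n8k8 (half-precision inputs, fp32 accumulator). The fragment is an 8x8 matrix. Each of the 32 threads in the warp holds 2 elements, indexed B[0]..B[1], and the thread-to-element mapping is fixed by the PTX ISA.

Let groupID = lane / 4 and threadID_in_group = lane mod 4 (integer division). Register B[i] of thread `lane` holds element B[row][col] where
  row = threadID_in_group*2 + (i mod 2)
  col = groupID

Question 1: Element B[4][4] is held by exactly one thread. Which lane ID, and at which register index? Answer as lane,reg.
18,0

c:4=>grp=4  r:4=>tig=2,lo=0
L=4*4+2=18  i=0=0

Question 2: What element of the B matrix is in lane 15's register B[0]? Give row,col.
6,3

lane 15: g=3 (15/4), t=3 (15%4)
i=0: r=3*2+0=6, c=g=3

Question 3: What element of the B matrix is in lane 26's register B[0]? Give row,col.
L=26=>grp=26>>2=6, tig=26&3=2
[0]=>row 2·2+0=4  col grp=6

4,6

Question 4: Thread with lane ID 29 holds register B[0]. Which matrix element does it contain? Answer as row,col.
2,7

L=29->gid=29>>2=7, tid=29&3=1
[0]->row 1·2+0=2  col gid=7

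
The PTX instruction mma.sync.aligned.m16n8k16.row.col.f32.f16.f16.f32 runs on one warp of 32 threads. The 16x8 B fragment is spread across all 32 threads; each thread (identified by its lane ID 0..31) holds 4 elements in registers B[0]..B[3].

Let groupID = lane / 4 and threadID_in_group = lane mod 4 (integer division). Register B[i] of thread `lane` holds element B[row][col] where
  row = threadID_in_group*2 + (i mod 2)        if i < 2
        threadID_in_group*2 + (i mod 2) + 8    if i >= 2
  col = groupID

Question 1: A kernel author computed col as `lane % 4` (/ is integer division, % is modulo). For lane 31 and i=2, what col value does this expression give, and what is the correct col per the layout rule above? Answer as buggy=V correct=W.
buggy=3 correct=7

`lane % 4`[31,2]⇒3
lane 31: gr=7 (31/4), th=3 (31%4)
i=2: r=3*2+0+8=14, c=gr=7
col: 3 vs 7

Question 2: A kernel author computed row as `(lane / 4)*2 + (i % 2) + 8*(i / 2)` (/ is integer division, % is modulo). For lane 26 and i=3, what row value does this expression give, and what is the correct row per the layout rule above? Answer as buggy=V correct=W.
`(lane / 4)*2 + (i % 2) + 8*(i / 2)`[26,3]⇒21
lane 26: gr=6 (26/4), th=2 (26%4)
i=3: r=2*2+1+8=13, c=gr=6
row: 21 vs 13

buggy=21 correct=13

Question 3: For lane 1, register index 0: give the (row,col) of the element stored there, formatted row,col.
lane 1: g=0 (1/4), t=1 (1%4)
i=0: r=1*2+0+0=2, c=g=0

2,0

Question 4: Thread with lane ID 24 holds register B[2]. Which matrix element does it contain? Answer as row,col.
24: g=6,t=0
[2] (0*2+0+8,6) = (8,6)

8,6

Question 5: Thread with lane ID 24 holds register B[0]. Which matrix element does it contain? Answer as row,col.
lane 24: gr=6 (24/4), th=0 (24%4)
i=0: r=0*2+0+0=0, c=gr=6

0,6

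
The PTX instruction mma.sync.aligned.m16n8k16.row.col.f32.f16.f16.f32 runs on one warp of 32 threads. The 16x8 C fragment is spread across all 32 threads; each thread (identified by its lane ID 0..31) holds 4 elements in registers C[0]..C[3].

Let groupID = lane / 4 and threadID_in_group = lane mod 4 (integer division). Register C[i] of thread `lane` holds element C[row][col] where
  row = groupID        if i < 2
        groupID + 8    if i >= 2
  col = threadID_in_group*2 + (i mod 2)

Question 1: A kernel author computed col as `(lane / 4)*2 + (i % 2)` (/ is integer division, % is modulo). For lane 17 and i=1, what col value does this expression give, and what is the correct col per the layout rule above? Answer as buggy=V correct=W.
`(lane / 4)*2 + (i % 2)`[17,1]->9
L=17->g=17>>2=4, t=17&3=1
[1]->row 4+0=4  col 1·2+1=3
col: 9 vs 3

buggy=9 correct=3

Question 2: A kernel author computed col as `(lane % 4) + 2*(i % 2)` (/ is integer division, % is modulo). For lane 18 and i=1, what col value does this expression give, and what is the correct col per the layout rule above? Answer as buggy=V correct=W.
`(lane % 4) + 2*(i % 2)`[18,1]->4
L=18->g=18>>2=4, t=18&3=2
[1]->row 4+0=4  col 2·2+1=5
col: 4 vs 5

buggy=4 correct=5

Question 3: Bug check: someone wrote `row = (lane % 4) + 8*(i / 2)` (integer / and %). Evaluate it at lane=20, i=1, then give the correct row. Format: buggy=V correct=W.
`(lane % 4) + 8*(i / 2)`[20,1]->0
L=20->g=20>>2=5, t=20&3=0
[1]->row 5+0=5  col 0·2+1=1
row: 0 vs 5

buggy=0 correct=5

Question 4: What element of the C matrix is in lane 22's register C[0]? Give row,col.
22: G=5,T=2
[0] (5+0,2*2+0) = (5,4)

5,4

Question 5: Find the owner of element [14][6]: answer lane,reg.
27,2

r:14=>grp=6,rB=1  c:6=>tig=3,lo=0
L=6*4+3=27  i=1*2+0=2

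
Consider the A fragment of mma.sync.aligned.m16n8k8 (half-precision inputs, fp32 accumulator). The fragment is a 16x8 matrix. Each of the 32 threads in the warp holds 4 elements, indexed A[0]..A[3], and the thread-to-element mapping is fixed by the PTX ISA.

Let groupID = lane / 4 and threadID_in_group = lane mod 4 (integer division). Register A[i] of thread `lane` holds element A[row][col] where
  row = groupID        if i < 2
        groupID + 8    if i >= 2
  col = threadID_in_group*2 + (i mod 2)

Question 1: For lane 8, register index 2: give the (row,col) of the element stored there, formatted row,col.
lane 8=>8/4=2, 8 mod 4=0
i=2  r:2+8=>10  c:2·0+0=>0

10,0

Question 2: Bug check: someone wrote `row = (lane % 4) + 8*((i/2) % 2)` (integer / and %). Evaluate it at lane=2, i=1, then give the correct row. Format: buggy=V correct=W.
buggy=2 correct=0

`(lane % 4) + 8*((i/2) % 2)`[2,1]⇒2
L=2⇒gr=2>>2=0, th=2&3=2
[1]⇒row 0+0=0  col 2·2+1=5
row: 2 vs 0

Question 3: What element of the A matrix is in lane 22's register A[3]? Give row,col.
13,5

22: g=5,t=2
[3] (5+8,2*2+1) = (13,5)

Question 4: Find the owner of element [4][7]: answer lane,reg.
r:4=>grp=4,rB=0  c:7=>tig=3,lo=1
L=4*4+3=19  i=0*2+1=1

19,1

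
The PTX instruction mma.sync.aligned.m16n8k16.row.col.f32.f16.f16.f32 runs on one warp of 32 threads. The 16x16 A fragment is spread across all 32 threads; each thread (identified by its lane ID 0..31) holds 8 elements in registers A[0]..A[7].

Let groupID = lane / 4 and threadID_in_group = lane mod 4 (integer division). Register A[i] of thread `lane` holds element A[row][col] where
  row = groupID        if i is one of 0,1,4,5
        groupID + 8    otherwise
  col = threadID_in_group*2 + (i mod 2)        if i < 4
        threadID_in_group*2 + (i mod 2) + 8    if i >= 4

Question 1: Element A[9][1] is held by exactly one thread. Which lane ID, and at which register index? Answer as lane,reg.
r: 9->gid=1,r8=1  c: 1->c8=0,tid=0,i&1=1
L=1*4+0=4  i=0*4+1*2+1=3

4,3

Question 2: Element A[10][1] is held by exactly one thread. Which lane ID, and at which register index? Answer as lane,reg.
8,3

r=10->g=2,rb=1  c=1->cb=0,t=0,b0=1
L=2*4+0=8  i=0*4+1*2+1=3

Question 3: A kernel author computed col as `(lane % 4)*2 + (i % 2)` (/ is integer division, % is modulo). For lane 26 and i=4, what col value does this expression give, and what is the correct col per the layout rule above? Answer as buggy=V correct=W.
`(lane % 4)*2 + (i % 2)`[26,4]->4
lane 26->26/4=6, 26 mod 4=2
i=4  r:6+0->6  c:2·2+0+8->12
col: 4 vs 12

buggy=4 correct=12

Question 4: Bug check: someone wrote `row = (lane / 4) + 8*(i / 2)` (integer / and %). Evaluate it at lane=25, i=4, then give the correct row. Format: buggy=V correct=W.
buggy=22 correct=6

`(lane / 4) + 8*(i / 2)`[25,4]→22
25: G=6,T=1
[4] (6+0,1*2+0+8) = (6,10)
row: 22 vs 6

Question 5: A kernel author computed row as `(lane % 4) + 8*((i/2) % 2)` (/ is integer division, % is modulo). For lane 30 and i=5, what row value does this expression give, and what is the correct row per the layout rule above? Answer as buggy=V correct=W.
buggy=2 correct=7

`(lane % 4) + 8*((i/2) % 2)`[30,5]=>2
30: grp=7,tig=2
[5] (7+0,2*2+1+8) = (7,13)
row: 2 vs 7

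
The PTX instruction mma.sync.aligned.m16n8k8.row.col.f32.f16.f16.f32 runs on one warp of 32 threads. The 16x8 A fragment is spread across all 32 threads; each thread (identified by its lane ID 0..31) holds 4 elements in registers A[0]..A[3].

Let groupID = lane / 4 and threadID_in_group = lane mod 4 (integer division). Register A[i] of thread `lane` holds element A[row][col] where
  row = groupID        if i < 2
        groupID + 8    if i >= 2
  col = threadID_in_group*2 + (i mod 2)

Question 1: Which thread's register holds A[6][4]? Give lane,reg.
26,0

r:6=>grp=6,rB=0  c:4=>tig=2,lo=0
L=6*4+2=26  i=0*2+0=0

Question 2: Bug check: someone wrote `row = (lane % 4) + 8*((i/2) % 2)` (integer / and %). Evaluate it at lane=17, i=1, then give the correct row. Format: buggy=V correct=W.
`(lane % 4) + 8*((i/2) % 2)`[17,1]->1
lane 17: g=4 (17/4), t=1 (17%4)
i=1: r=4+0=4, c=1*2+1=3
row: 1 vs 4

buggy=1 correct=4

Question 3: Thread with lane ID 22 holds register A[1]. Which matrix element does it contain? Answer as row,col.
5,5

lane 22: gr=5 (22/4), th=2 (22%4)
i=1: r=5+0=5, c=2*2+1=5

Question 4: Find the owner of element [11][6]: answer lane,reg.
r=11⇒gr=3,Rb=1  c=6⇒th=3,odd=0
L=3*4+3=15  i=1*2+0=2

15,2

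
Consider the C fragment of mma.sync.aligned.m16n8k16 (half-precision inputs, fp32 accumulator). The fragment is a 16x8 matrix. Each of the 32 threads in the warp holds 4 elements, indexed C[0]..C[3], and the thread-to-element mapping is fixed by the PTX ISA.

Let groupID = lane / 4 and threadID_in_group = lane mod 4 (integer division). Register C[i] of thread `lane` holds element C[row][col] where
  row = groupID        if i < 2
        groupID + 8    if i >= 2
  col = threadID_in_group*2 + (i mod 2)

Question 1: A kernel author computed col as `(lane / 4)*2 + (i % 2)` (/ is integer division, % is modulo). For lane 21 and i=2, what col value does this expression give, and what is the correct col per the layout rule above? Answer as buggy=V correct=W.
buggy=10 correct=2

`(lane / 4)*2 + (i % 2)`[21,2]->10
lane 21->21/4=5, 21 mod 4=1
i=2  r:5+8->13  c:2·1+0->2
col: 10 vs 2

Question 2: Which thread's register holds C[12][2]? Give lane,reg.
r=12⇒gr=4,Rb=1  c=2⇒th=1,odd=0
L=4*4+1=17  i=1*2+0=2

17,2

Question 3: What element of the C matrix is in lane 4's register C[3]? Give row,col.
lane 4: g=1 (4/4), t=0 (4%4)
i=3: r=1+8=9, c=0*2+1=1

9,1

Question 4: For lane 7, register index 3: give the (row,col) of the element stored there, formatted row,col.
7: G=1,T=3
[3] (1+8,3*2+1) = (9,7)

9,7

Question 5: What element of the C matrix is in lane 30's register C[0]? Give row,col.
lane 30: grp=7 (30/4), tig=2 (30%4)
i=0: r=7+0=7, c=2*2+0=4

7,4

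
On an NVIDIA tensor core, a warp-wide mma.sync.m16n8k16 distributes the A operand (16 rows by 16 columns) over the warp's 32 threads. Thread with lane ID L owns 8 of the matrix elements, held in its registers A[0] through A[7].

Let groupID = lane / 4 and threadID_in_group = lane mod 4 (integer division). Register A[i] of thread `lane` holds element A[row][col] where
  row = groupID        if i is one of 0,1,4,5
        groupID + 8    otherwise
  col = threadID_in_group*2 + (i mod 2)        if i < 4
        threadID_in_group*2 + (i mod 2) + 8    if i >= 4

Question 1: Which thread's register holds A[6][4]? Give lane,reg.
26,0

r: 6->gid=6,r8=0  c: 4->c8=0,tid=2,i&1=0
L=6*4+2=26  i=0*4+0*2+0=0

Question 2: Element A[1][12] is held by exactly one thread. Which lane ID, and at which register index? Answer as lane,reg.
r=1→G=1,rhi=0  c=12→chi=1,T=2,p=0
L=1*4+2=6  i=1*4+0*2+0=4

6,4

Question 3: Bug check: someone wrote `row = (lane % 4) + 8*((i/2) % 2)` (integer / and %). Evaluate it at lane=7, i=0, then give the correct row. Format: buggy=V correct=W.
buggy=3 correct=1

`(lane % 4) + 8*((i/2) % 2)`[7,0]=>3
lane 7=>7/4=1, 7 mod 4=3
i=0  r:1+0=>1  c:2·3+0+0=>6
row: 3 vs 1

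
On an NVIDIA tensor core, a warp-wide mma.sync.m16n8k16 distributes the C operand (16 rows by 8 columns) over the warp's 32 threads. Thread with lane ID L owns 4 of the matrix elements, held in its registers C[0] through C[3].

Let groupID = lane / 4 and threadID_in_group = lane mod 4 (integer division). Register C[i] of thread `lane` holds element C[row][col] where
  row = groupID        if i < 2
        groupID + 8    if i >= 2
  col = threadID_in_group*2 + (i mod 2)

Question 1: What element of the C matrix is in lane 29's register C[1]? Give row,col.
lane 29→29/4=7, 29 mod 4=1
i=1  r:7+0→7  c:2·1+1→3

7,3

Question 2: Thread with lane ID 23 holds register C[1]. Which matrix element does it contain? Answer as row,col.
5,7

L=23->gid=23>>2=5, tid=23&3=3
[1]->row 5+0=5  col 3·2+1=7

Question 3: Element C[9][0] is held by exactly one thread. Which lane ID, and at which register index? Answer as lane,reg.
r: 9->gid=1,r8=1  c: 0->tid=0,i&1=0
L=1*4+0=4  i=1*2+0=2

4,2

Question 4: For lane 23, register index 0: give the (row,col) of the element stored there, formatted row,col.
lane 23→23/4=5, 23 mod 4=3
i=0  r:5+0→5  c:2·3+0→6

5,6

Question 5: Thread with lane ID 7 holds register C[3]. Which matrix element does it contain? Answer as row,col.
lane 7: g=1 (7/4), t=3 (7%4)
i=3: r=1+8=9, c=3*2+1=7

9,7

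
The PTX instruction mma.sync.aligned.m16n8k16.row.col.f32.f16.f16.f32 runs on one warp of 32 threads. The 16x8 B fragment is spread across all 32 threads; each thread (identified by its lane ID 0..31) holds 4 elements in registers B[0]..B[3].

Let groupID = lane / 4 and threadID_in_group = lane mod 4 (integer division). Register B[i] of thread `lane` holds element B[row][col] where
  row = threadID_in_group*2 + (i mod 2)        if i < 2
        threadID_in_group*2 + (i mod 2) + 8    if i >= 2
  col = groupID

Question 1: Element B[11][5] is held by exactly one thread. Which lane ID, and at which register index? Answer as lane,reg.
c:5=>grp=5  r:11=>rB=1,tig=1,lo=1
L=5*4+1=21  i=1*2+1=3

21,3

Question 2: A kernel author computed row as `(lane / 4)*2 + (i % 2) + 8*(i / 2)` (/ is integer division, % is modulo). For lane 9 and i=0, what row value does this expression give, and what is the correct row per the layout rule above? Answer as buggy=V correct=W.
`(lane / 4)*2 + (i % 2) + 8*(i / 2)`[9,0]⇒4
9: gr=2,th=1
[0] (1*2+0+0,2) = (2,2)
row: 4 vs 2

buggy=4 correct=2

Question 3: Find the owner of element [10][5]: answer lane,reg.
21,2

c: 5->gid=5  r: 10->r8=1,tid=1,i&1=0
L=5*4+1=21  i=1*2+0=2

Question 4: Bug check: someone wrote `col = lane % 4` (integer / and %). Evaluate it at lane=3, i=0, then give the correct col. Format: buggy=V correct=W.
`lane % 4`[3,0]->3
3: gid=0,tid=3
[0] (3*2+0+0,0) = (6,0)
col: 3 vs 0

buggy=3 correct=0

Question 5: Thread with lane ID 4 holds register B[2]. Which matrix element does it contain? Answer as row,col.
8,1

lane 4: gid=1 (4/4), tid=0 (4%4)
i=2: r=0*2+0+8=8, c=gid=1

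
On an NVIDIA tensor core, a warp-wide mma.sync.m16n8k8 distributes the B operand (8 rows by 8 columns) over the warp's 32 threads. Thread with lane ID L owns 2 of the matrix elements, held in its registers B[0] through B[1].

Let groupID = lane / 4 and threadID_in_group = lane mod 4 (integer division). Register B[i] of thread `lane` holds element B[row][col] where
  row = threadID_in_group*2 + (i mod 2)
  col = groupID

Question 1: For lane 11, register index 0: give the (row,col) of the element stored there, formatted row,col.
6,2

L=11=>grp=11>>2=2, tig=11&3=3
[0]=>row 3·2+0=6  col grp=2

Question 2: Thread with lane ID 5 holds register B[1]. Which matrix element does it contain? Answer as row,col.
lane 5⇒5/4=1, 5 mod 4=1
i=1  r:2·1+1⇒3  c:1

3,1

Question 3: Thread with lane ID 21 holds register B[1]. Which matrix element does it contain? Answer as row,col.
lane 21=>21/4=5, 21 mod 4=1
i=1  r:2·1+1=>3  c:5

3,5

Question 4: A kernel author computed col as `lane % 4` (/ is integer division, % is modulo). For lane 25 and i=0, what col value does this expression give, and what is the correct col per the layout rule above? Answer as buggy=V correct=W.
`lane % 4`[25,0]→1
lane 25: G=6 (25/4), T=1 (25%4)
i=0: r=1*2+0=2, c=G=6
col: 1 vs 6

buggy=1 correct=6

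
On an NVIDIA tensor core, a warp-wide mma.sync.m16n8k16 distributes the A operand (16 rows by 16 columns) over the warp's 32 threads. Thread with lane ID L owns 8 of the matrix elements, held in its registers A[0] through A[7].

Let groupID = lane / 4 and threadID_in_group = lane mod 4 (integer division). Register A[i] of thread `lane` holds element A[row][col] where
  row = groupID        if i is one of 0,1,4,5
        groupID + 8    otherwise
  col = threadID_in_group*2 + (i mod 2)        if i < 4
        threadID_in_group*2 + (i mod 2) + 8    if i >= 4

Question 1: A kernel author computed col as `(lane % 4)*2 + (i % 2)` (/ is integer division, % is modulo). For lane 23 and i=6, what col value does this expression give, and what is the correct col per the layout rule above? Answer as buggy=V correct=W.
buggy=6 correct=14

`(lane % 4)*2 + (i % 2)`[23,6]->6
23: gid=5,tid=3
[6] (5+8,3*2+0+8) = (13,14)
col: 6 vs 14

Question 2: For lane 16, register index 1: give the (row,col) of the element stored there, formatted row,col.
16: gr=4,th=0
[1] (4+0,0*2+1+0) = (4,1)

4,1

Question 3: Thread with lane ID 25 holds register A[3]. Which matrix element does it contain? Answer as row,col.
L=25->g=25>>2=6, t=25&3=1
[3]->row 6+8=14  col 1·2+1+0=3

14,3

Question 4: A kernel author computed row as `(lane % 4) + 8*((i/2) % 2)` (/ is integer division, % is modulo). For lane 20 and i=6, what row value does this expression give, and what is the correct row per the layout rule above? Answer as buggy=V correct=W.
`(lane % 4) + 8*((i/2) % 2)`[20,6]=>8
lane 20=>20/4=5, 20 mod 4=0
i=6  r:5+8=>13  c:2·0+0+8=>8
row: 8 vs 13

buggy=8 correct=13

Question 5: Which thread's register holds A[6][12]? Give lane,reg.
r: 6->gid=6,r8=0  c: 12->c8=1,tid=2,i&1=0
L=6*4+2=26  i=1*4+0*2+0=4

26,4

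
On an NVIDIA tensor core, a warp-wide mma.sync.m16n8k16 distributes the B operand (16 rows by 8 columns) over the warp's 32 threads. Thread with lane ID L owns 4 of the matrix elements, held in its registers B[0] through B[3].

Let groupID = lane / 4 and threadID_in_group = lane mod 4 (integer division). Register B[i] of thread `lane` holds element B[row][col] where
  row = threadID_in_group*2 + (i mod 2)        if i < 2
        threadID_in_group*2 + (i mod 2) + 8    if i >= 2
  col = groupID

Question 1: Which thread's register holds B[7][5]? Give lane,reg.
c=5⇒gr=5  r=7⇒Rb=0,th=3,odd=1
L=5*4+3=23  i=0*2+1=1

23,1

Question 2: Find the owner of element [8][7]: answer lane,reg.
28,2

c:7=>grp=7  r:8=>rB=1,tig=0,lo=0
L=7*4+0=28  i=1*2+0=2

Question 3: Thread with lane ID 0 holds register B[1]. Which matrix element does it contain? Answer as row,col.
1,0

lane 0: gr=0 (0/4), th=0 (0%4)
i=1: r=0*2+1+0=1, c=gr=0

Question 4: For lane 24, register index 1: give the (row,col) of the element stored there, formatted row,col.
lane 24: gid=6 (24/4), tid=0 (24%4)
i=1: r=0*2+1+0=1, c=gid=6

1,6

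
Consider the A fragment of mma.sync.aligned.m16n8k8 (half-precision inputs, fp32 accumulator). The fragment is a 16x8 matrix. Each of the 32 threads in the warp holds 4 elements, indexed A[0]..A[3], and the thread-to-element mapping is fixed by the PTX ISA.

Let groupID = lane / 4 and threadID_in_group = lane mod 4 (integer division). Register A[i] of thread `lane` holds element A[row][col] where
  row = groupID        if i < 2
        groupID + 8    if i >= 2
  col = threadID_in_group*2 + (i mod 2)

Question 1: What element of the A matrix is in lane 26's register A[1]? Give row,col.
6,5

lane 26: G=6 (26/4), T=2 (26%4)
i=1: r=6+0=6, c=2*2+1=5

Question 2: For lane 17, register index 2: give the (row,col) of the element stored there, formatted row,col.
12,2

L=17→G=17>>2=4, T=17&3=1
[2]→row 4+8=12  col 1·2+0=2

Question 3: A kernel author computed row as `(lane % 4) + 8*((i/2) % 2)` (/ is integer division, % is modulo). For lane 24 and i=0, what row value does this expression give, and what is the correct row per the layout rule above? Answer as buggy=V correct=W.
buggy=0 correct=6

`(lane % 4) + 8*((i/2) % 2)`[24,0]->0
lane 24: gid=6 (24/4), tid=0 (24%4)
i=0: r=6+0=6, c=0*2+0=0
row: 0 vs 6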